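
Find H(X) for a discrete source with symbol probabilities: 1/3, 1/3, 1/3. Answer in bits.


H = -sum(p_i * log2(p_i)). Terms: -(1/3)*log2(1/3) = 0.528321; -(1/3)*log2(1/3) = 0.528321; -(1/3)*log2(1/3) = 0.528321. H = 0.528321 + 0.528321 + 0.528321 = 1.585

1.585 bits


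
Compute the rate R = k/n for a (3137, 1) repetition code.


Rate = k/n = 1/3137

1/3137


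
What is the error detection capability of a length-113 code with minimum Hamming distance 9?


Detection capability = d_min - 1 = 9 - 1 = 8

8 errors


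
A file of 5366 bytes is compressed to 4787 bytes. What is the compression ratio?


Ratio = original / compressed = 5366 / 4787 = 1.121

1.121


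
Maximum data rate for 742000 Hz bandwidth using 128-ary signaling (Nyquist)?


Rate = 2 * B * log2(M) = 2 * 742000 * 7.0 = 10388000.0

10388000.0 bps


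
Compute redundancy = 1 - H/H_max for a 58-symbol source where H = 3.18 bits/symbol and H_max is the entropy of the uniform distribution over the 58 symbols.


H_max = log2(K) = log2(58) = 5.858 bits/symbol. Redundancy = 1 - H/H_max = 1 - 3.18/5.858 = 1 - 0.5428 = 0.4572

0.4572


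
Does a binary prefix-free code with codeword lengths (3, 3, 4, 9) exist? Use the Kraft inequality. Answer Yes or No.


Kraft sum = sum(2^(-l_i)) = 0.3145, need <= 1. Result: satisfied (a binary prefix-free code with these lengths exists)

Yes


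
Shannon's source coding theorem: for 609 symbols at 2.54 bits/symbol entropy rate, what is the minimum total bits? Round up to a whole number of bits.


Minimum bits >= n * H = 609 * 2.54 = 1546.86, rounded up to a whole number of bits = 1547

1547 bits


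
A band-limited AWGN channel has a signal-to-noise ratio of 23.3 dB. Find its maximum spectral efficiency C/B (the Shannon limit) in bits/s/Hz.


SNR_linear = 10^(23.3/10) = 213.7962; C/B = log2(1 + SNR_linear) = log2(1 + 213.7962) = 7.7468

7.7468 bits/s/Hz


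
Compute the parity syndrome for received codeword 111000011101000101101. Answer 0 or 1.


Syndrome = XOR of all bits = 1 XOR 1 XOR 1 XOR 0 XOR 0 XOR 0 XOR 0 XOR 1 XOR 1 XOR 1 XOR 0 XOR 1 XOR 0 XOR 0 XOR 0 XOR 1 XOR 0 XOR 1 XOR 1 XOR 0 XOR 1 = 1

1


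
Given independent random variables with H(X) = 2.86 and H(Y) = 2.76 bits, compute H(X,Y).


For independent variables, H(X,Y) = H(X) + H(Y) = 2.86 + 2.76 = 5.62

5.62 bits


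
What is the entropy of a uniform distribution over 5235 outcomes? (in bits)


H = log2(n) = log2(5235) = 12.354

12.354 bits


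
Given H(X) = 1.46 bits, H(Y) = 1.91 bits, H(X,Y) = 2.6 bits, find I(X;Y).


I(X;Y) = H(X) + H(Y) - H(X,Y) = 1.46 + 1.91 - 2.6 = 0.77

0.77 bits


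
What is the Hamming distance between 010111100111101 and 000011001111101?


Count differing positions: . ^ . ^ . . ^ . ^ . . . . . . = 4 differences

4


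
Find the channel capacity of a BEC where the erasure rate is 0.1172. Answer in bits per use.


C = 1 - epsilon = 1 - 0.1172 = 0.8828

0.8828 bits


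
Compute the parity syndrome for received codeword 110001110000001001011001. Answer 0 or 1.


Syndrome = XOR of all bits = 1 XOR 1 XOR 0 XOR 0 XOR 0 XOR 1 XOR 1 XOR 1 XOR 0 XOR 0 XOR 0 XOR 0 XOR 0 XOR 0 XOR 1 XOR 0 XOR 0 XOR 1 XOR 0 XOR 1 XOR 1 XOR 0 XOR 0 XOR 1 = 0

0


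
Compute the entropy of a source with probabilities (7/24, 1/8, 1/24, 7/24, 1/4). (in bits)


H = -sum(p_i * log2(p_i)). Terms: -(7/24)*log2(7/24) = 0.518469; -(1/8)*log2(1/8) = 0.375000; -(1/24)*log2(1/24) = 0.191040; -(7/24)*log2(7/24) = 0.518469; -(1/4)*log2(1/4) = 0.500000. H = 0.518469 + 0.375000 + 0.191040 + 0.518469 + 0.500000 = 2.103

2.103 bits


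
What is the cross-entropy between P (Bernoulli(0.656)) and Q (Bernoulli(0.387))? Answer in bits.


H(P,Q) = -p*log2(q) - (1-p)*log2(1-q). -0.656*log2(0.387) = 0.898454; -0.344*log2(0.613) = 0.242878. H(P,Q) = 0.898454 + 0.242878 = 1.1413

1.1413 bits


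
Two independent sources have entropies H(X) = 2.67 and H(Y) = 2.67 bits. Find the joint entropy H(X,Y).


For independent variables, H(X,Y) = H(X) + H(Y) = 2.67 + 2.67 = 5.34

5.34 bits


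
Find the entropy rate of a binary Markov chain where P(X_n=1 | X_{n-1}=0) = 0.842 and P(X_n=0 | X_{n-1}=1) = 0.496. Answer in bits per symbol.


Stationary distribution: pi_0 = p10/(p01+p10) = 0.3707, pi_1 = 0.6293. Entropy rate H' = pi_0*H(p01) + pi_1*H(p10) = 0.3707*0.6295 + 0.6293*1.0 = 0.8626

0.8626 bits/symbol


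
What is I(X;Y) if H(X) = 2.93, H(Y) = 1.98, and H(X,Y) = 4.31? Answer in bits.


I(X;Y) = H(X) + H(Y) - H(X,Y) = 2.93 + 1.98 - 4.31 = 0.6

0.6 bits


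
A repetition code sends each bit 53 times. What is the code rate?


Rate = k/n = 1/53

1/53


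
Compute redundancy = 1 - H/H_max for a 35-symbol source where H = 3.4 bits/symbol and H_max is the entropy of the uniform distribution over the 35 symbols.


H_max = log2(K) = log2(35) = 5.1293 bits/symbol. Redundancy = 1 - H/H_max = 1 - 3.4/5.1293 = 1 - 0.6629 = 0.3371

0.3371


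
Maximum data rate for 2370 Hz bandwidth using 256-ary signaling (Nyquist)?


Rate = 2 * B * log2(M) = 2 * 2370 * 8.0 = 37920.0

37920.0 bps


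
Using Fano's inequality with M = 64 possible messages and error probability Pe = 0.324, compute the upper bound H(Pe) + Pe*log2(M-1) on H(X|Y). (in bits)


H(Pe) = -Pe*log2(Pe) - (1-Pe)*log2(1-Pe) = -0.324*log2(0.324) - 0.676*log2(0.676) = 0.526803 + 0.381876 = 0.9087. Pe*log2(M-1) = 0.324*log2(63) = 1.936639. Bound = H(Pe) + Pe*log2(M-1) = 0.526803 + 0.381876 + 1.936639 = 2.8453

2.8453 bits


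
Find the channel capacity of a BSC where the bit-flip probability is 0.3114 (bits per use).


H(p) = -p*log2(p) - (1-p)*log2(1-p) = -0.3114*log2(0.3114) - 0.6886*log2(0.6886) = 0.524136 + 0.370647 = 0.8948. C = 1 - H(p) = 1 - 0.8948 = 0.1052

0.1052 bits


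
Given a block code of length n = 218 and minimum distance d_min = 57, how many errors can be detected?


Detection capability = d_min - 1 = 57 - 1 = 56

56 errors


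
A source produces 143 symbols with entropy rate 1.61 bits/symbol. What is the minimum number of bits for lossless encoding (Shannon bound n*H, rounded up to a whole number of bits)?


Minimum bits >= n * H = 143 * 1.61 = 230.23, rounded up to a whole number of bits = 231

231 bits


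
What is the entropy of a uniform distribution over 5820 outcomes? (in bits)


H = log2(n) = log2(5820) = 12.5068

12.5068 bits


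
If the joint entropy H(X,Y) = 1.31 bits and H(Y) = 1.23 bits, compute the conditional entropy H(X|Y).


H(X|Y) = H(X,Y) - H(Y) = 1.31 - 1.23 = 0.08

0.08 bits


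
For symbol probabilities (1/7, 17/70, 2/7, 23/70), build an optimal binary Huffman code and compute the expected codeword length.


Huffman construction (repeatedly merge the two least-probable nodes; each merge adds 1 bit to every symbol beneath it): 1/7 + 17/70 = 27/70; 2/7 + 23/70 = 43/70; 27/70 + 43/70 = 1. Resulting codeword lengths (in the order the probabilities were given): (2, 2, 2, 2). L_avg = sum(p_i * l_i) = 1/7*2 + 17/70*2 + 2/7*2 + 23/70*2 = 2

2.0 bits


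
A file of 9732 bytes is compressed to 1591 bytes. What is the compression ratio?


Ratio = original / compressed = 9732 / 1591 = 6.1169

6.1169


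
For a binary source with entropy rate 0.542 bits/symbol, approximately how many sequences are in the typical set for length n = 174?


log2|A_typical| = nH = 174 * 0.542 = 94.308, so |A_typical| ~ 2^94.308 = 2.452e+28

2.452e+28


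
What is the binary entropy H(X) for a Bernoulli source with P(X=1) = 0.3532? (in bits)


H = -p*log2(p) - (1-p)*log2(1-p). -0.3532*log2(0.3532) = 0.530310; -0.6468*log2(0.6468) = 0.406584. H = 0.530310 + 0.406584 = 0.9369

0.9369 bits


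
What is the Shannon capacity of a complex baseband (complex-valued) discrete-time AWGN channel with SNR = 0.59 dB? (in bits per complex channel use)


SNR_linear = 10^(0.59/10) = 1.1455; C = log2(1 + SNR_linear) = log2(1 + 1.1455) = 1.1013

1.1013 bits/channel use


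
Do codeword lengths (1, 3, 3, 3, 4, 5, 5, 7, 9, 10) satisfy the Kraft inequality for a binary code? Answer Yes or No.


Kraft sum = sum(2^(-l_i)) = 1.0107, need <= 1. Result: violated (a binary prefix-free code with these lengths cannot exist)

No


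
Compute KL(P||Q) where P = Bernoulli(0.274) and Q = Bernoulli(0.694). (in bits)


KL = p*log2(p/q) + (1-p)*log2((1-p)/(1-q)) = 0.274*log2(0.274/0.694) + 0.726*log2(0.726/0.306) = 0.5375

0.5375 bits


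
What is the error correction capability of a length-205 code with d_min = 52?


Correction capability = floor((d-1)/2) = floor((52-1)/2) = 25

25 errors


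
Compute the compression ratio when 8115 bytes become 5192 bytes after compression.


Ratio = original / compressed = 8115 / 5192 = 1.563

1.563


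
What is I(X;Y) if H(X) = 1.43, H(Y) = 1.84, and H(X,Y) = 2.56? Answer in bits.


I(X;Y) = H(X) + H(Y) - H(X,Y) = 1.43 + 1.84 - 2.56 = 0.71

0.71 bits


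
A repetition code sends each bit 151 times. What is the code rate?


Rate = k/n = 1/151

1/151


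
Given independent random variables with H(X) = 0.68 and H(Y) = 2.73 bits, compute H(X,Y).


For independent variables, H(X,Y) = H(X) + H(Y) = 0.68 + 2.73 = 3.41

3.41 bits


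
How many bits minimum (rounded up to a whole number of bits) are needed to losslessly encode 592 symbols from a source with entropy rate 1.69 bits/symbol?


Minimum bits >= n * H = 592 * 1.69 = 1000.48, rounded up to a whole number of bits = 1001

1001 bits


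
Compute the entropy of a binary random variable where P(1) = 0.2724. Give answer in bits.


H = -p*log2(p) - (1-p)*log2(1-p). -0.2724*log2(0.2724) = 0.511077; -0.7276*log2(0.7276) = 0.333810. H = 0.511077 + 0.333810 = 0.8449

0.8449 bits


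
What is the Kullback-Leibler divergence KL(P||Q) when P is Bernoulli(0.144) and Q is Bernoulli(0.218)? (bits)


KL = p*log2(p/q) + (1-p)*log2((1-p)/(1-q)) = 0.144*log2(0.144/0.218) + 0.856*log2(0.856/0.782) = 0.0255

0.0255 bits


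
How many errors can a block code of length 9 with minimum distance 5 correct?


Correction capability = floor((d-1)/2) = floor((5-1)/2) = 2

2 errors


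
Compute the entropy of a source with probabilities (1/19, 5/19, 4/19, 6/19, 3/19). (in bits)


H = -sum(p_i * log2(p_i)). Terms: -(1/19)*log2(1/19) = 0.223575; -(5/19)*log2(5/19) = 0.506842; -(4/19)*log2(4/19) = 0.473248; -(6/19)*log2(6/19) = 0.525147; -(3/19)*log2(3/19) = 0.420468. H = 0.223575 + 0.506842 + 0.473248 + 0.525147 + 0.420468 = 2.1493

2.1493 bits


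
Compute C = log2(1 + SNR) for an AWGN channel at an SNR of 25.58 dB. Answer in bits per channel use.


SNR_linear = 10^(25.58/10) = 361.4099; C = log2(1 + SNR_linear) = log2(1 + 361.4099) = 8.5015

8.5015 bits/channel use


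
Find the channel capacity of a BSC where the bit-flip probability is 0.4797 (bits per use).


H(p) = -p*log2(p) - (1-p)*log2(1-p) = -0.4797*log2(0.4797) - 0.5203*log2(0.5203) = 0.508384 + 0.490427 = 0.9988. C = 1 - H(p) = 1 - 0.9988 = 0.0012

0.0012 bits


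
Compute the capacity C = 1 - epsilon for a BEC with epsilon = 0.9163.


C = 1 - epsilon = 1 - 0.9163 = 0.0837

0.0837 bits


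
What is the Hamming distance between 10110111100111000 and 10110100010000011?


Count differing positions: . . . . . . ^ ^ ^ ^ . ^ ^ ^ . ^ ^ = 9 differences

9


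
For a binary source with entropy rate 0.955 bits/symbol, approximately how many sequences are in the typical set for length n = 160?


log2|A_typical| = nH = 160 * 0.955 = 152.8, so |A_typical| ~ 2^152.8 = 9.940e+45

9.940e+45


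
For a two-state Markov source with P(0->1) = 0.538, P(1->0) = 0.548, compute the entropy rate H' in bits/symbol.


Stationary distribution: pi_0 = p10/(p01+p10) = 0.5046, pi_1 = 0.4954. Entropy rate H' = pi_0*H(p01) + pi_1*H(p10) = 0.5046*0.9958 + 0.4954*0.9933 = 0.9946

0.9946 bits/symbol


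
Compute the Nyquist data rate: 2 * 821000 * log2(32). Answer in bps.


Rate = 2 * B * log2(M) = 2 * 821000 * 5.0 = 8210000.0

8210000.0 bps


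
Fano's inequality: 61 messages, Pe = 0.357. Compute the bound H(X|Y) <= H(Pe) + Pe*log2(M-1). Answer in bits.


H(Pe) = -Pe*log2(Pe) - (1-Pe)*log2(1-Pe) = -0.357*log2(0.357) - 0.643*log2(0.643) = 0.530503 + 0.409661 = 0.9402. Pe*log2(M-1) = 0.357*log2(60) = 2.108760. Bound = H(Pe) + Pe*log2(M-1) = 0.530503 + 0.409661 + 2.108760 = 3.0489

3.0489 bits


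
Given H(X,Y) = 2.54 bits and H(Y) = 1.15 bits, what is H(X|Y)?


H(X|Y) = H(X,Y) - H(Y) = 2.54 - 1.15 = 1.39

1.39 bits


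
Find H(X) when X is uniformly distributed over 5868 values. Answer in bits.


H = log2(n) = log2(5868) = 12.5187

12.5187 bits


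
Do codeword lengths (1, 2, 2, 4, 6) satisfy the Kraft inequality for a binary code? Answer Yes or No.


Kraft sum = sum(2^(-l_i)) = 1.0781, need <= 1. Result: violated (a binary prefix-free code with these lengths cannot exist)

No


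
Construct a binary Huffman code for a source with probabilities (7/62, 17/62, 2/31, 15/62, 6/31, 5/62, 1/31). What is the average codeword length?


Huffman construction (repeatedly merge the two least-probable nodes; each merge adds 1 bit to every symbol beneath it): 1/31 + 2/31 = 3/31; 5/62 + 3/31 = 11/62; 7/62 + 11/62 = 9/31; 6/31 + 15/62 = 27/62; 17/62 + 9/31 = 35/62; 27/62 + 35/62 = 1. Resulting codeword lengths (in the order the probabilities were given): (3, 2, 5, 2, 2, 4, 5). L_avg = sum(p_i * l_i) = 7/62*3 + 17/62*2 + 2/31*5 + 15/62*2 + 6/31*2 + 5/62*4 + 1/31*5 = 159/62 = 2.5645

2.5645 bits


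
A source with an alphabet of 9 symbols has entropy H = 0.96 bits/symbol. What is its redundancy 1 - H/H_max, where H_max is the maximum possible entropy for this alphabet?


H_max = log2(K) = log2(9) = 3.1699 bits/symbol. Redundancy = 1 - H/H_max = 1 - 0.96/3.1699 = 1 - 0.3028 = 0.6972

0.6972


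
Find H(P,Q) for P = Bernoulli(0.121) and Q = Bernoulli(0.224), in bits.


H(P,Q) = -p*log2(q) - (1-p)*log2(1-q). -0.121*log2(0.224) = 0.261170; -0.879*log2(0.776) = 0.321601. H(P,Q) = 0.261170 + 0.321601 = 0.5828

0.5828 bits


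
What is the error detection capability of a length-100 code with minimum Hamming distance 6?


Detection capability = d_min - 1 = 6 - 1 = 5

5 errors


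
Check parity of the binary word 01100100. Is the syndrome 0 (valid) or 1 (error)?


Syndrome = XOR of all bits = 0 XOR 1 XOR 1 XOR 0 XOR 0 XOR 1 XOR 0 XOR 0 = 1

1


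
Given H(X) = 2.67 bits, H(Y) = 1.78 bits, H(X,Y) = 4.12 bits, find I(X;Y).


I(X;Y) = H(X) + H(Y) - H(X,Y) = 2.67 + 1.78 - 4.12 = 0.33

0.33 bits


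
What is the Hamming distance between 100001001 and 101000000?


Count differing positions: . . ^ . . ^ . . ^ = 3 differences

3


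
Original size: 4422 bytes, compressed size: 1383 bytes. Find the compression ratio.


Ratio = original / compressed = 4422 / 1383 = 3.1974

3.1974


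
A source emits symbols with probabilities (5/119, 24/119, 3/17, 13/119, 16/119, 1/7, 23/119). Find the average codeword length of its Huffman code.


Huffman construction (repeatedly merge the two least-probable nodes; each merge adds 1 bit to every symbol beneath it): 5/119 + 13/119 = 18/119; 16/119 + 1/7 = 33/119; 18/119 + 3/17 = 39/119; 23/119 + 24/119 = 47/119; 33/119 + 39/119 = 72/119; 47/119 + 72/119 = 1. Resulting codeword lengths (in the order the probabilities were given): (4, 2, 3, 4, 3, 3, 2). L_avg = sum(p_i * l_i) = 5/119*4 + 24/119*2 + 3/17*3 + 13/119*4 + 16/119*3 + 1/7*3 + 23/119*2 = 328/119 = 2.7563

2.7563 bits


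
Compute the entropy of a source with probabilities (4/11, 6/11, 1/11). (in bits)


H = -sum(p_i * log2(p_i)). Terms: -(4/11)*log2(4/11) = 0.530702; -(6/11)*log2(6/11) = 0.476983; -(1/11)*log2(1/11) = 0.314494. H = 0.530702 + 0.476983 + 0.314494 = 1.3222

1.3222 bits


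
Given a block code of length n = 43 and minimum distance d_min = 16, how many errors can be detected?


Detection capability = d_min - 1 = 16 - 1 = 15

15 errors


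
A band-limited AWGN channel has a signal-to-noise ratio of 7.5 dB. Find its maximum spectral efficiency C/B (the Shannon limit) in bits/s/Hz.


SNR_linear = 10^(7.5/10) = 5.6234; C/B = log2(1 + SNR_linear) = log2(1 + 5.6234) = 2.7276

2.7276 bits/s/Hz


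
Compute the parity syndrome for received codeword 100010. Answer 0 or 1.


Syndrome = XOR of all bits = 1 XOR 0 XOR 0 XOR 0 XOR 1 XOR 0 = 0

0


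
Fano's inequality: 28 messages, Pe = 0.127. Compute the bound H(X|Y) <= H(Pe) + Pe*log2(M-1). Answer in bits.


H(Pe) = -Pe*log2(Pe) - (1-Pe)*log2(1-Pe) = -0.127*log2(0.127) - 0.873*log2(0.873) = 0.378092 + 0.171061 = 0.5492. Pe*log2(M-1) = 0.127*log2(27) = 0.603871. Bound = H(Pe) + Pe*log2(M-1) = 0.378092 + 0.171061 + 0.603871 = 1.153

1.153 bits


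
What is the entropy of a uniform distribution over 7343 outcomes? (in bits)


H = log2(n) = log2(7343) = 12.8422

12.8422 bits


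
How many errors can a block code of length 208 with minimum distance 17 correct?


Correction capability = floor((d-1)/2) = floor((17-1)/2) = 8

8 errors


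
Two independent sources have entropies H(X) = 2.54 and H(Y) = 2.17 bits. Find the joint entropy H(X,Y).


For independent variables, H(X,Y) = H(X) + H(Y) = 2.54 + 2.17 = 4.71

4.71 bits


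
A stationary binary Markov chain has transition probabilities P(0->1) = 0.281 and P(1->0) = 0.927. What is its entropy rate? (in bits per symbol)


Stationary distribution: pi_0 = p10/(p01+p10) = 0.7674, pi_1 = 0.2326. Entropy rate H' = pi_0*H(p01) + pi_1*H(p10) = 0.7674*0.8568 + 0.2326*0.377 = 0.7452

0.7452 bits/symbol


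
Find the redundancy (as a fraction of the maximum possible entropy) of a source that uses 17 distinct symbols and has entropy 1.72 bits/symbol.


H_max = log2(K) = log2(17) = 4.0875 bits/symbol. Redundancy = 1 - H/H_max = 1 - 1.72/4.0875 = 1 - 0.4208 = 0.5792

0.5792


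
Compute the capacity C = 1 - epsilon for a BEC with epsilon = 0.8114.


C = 1 - epsilon = 1 - 0.8114 = 0.1886

0.1886 bits


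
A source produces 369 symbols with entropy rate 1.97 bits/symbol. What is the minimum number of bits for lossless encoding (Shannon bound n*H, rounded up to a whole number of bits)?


Minimum bits >= n * H = 369 * 1.97 = 726.93, rounded up to a whole number of bits = 727

727 bits


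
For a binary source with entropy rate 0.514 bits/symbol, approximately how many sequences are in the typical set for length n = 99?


log2|A_typical| = nH = 99 * 0.514 = 50.886, so |A_typical| ~ 2^50.886 = 2.081e+15

2.081e+15


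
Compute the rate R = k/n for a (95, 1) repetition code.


Rate = k/n = 1/95

1/95


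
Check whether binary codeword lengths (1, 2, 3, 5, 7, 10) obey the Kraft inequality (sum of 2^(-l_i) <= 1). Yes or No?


Kraft sum = sum(2^(-l_i)) = 0.915, need <= 1. Result: satisfied (a binary prefix-free code with these lengths exists)

Yes


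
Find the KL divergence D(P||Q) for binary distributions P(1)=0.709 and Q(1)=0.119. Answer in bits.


KL = p*log2(p/q) + (1-p)*log2((1-p)/(1-q)) = 0.709*log2(0.709/0.119) + 0.291*log2(0.291/0.881) = 1.3605

1.3605 bits


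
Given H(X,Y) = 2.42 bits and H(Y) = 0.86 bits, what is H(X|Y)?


H(X|Y) = H(X,Y) - H(Y) = 2.42 - 0.86 = 1.56

1.56 bits


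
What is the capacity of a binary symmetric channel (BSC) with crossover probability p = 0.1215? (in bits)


H(p) = -p*log2(p) - (1-p)*log2(1-p) = -0.1215*log2(0.1215) - 0.8785*log2(0.8785) = 0.369478 + 0.164179 = 0.5337. C = 1 - H(p) = 1 - 0.5337 = 0.4663

0.4663 bits


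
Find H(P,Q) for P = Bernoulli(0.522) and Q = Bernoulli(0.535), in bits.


H(P,Q) = -p*log2(q) - (1-p)*log2(1-q). -0.522*log2(0.535) = 0.471047; -0.478*log2(0.465) = 0.528045. H(P,Q) = 0.471047 + 0.528045 = 0.9991

0.9991 bits


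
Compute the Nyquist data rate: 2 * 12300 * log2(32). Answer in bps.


Rate = 2 * B * log2(M) = 2 * 12300 * 5.0 = 123000.0

123000.0 bps


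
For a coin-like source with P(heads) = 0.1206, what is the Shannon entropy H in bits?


H = -p*log2(p) - (1-p)*log2(1-p). -0.1206*log2(0.1206) = 0.368035; -0.8794*log2(0.8794) = 0.163048. H = 0.368035 + 0.163048 = 0.5311

0.5311 bits


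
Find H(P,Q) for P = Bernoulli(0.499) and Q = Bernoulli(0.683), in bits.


H(P,Q) = -p*log2(q) - (1-p)*log2(1-q). -0.499*log2(0.683) = 0.274471; -0.501*log2(0.317) = 0.830380. H(P,Q) = 0.274471 + 0.830380 = 1.1049

1.1049 bits


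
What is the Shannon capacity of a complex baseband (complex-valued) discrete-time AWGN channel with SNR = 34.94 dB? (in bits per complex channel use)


SNR_linear = 10^(34.94/10) = 3118.8896; C = log2(1 + SNR_linear) = log2(1 + 3118.8896) = 11.6073

11.6073 bits/channel use


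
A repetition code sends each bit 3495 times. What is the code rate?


Rate = k/n = 1/3495

1/3495


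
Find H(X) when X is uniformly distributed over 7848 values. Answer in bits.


H = log2(n) = log2(7848) = 12.9381

12.9381 bits


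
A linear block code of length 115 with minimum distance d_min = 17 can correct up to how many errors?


Correction capability = floor((d-1)/2) = floor((17-1)/2) = 8

8 errors


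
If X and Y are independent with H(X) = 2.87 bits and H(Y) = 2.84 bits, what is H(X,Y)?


For independent variables, H(X,Y) = H(X) + H(Y) = 2.87 + 2.84 = 5.71

5.71 bits


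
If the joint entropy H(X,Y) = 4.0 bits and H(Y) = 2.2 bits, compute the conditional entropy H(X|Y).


H(X|Y) = H(X,Y) - H(Y) = 4.0 - 2.2 = 1.8

1.8 bits


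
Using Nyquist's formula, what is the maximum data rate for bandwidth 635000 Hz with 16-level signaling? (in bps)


Rate = 2 * B * log2(M) = 2 * 635000 * 4.0 = 5080000.0

5080000.0 bps


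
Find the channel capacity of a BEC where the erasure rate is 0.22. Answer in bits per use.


C = 1 - epsilon = 1 - 0.22 = 0.78

0.78 bits


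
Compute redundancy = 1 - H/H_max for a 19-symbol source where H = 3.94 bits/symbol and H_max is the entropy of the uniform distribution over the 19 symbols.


H_max = log2(K) = log2(19) = 4.2479 bits/symbol. Redundancy = 1 - H/H_max = 1 - 3.94/4.2479 = 1 - 0.9275 = 0.0725

0.0725


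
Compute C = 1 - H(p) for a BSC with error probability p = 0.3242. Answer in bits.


H(p) = -p*log2(p) - (1-p)*log2(1-p) = -0.3242*log2(0.3242) - 0.6758*log2(0.6758) = 0.526839 + 0.382051 = 0.9089. C = 1 - H(p) = 1 - 0.9089 = 0.0911

0.0911 bits


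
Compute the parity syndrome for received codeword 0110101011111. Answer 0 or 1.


Syndrome = XOR of all bits = 0 XOR 1 XOR 1 XOR 0 XOR 1 XOR 0 XOR 1 XOR 0 XOR 1 XOR 1 XOR 1 XOR 1 XOR 1 = 1

1


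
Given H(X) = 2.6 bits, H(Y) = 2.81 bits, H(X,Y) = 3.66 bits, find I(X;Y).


I(X;Y) = H(X) + H(Y) - H(X,Y) = 2.6 + 2.81 - 3.66 = 1.75

1.75 bits


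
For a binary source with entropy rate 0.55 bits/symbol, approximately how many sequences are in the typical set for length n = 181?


log2|A_typical| = nH = 181 * 0.55 = 99.55, so |A_typical| ~ 2^99.55 = 9.280e+29

9.280e+29


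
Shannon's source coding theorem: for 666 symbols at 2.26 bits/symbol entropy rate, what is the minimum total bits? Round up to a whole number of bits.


Minimum bits >= n * H = 666 * 2.26 = 1505.16, rounded up to a whole number of bits = 1506

1506 bits


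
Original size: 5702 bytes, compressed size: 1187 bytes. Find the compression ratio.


Ratio = original / compressed = 5702 / 1187 = 4.8037

4.8037


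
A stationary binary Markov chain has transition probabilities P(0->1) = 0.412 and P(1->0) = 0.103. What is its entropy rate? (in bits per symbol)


Stationary distribution: pi_0 = p10/(p01+p10) = 0.2, pi_1 = 0.8. Entropy rate H' = pi_0*H(p01) + pi_1*H(p10) = 0.2*0.9775 + 0.8*0.4784 = 0.5783

0.5783 bits/symbol


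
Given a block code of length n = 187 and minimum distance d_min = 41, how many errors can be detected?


Detection capability = d_min - 1 = 41 - 1 = 40

40 errors


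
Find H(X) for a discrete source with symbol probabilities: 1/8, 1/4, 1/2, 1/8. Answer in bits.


H = -sum(p_i * log2(p_i)). Terms: -(1/8)*log2(1/8) = 0.375000; -(1/4)*log2(1/4) = 0.500000; -(1/2)*log2(1/2) = 0.500000; -(1/8)*log2(1/8) = 0.375000. H = 0.375000 + 0.500000 + 0.500000 + 0.375000 = 1.75

1.75 bits


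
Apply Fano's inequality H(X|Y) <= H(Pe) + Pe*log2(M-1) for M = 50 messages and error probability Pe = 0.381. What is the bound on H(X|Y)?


H(Pe) = -Pe*log2(Pe) - (1-Pe)*log2(1-Pe) = -0.381*log2(0.381) - 0.619*log2(0.619) = 0.530404 + 0.428341 = 0.9587. Pe*log2(M-1) = 0.381*log2(49) = 2.139204. Bound = H(Pe) + Pe*log2(M-1) = 0.530404 + 0.428341 + 2.139204 = 3.0979

3.0979 bits


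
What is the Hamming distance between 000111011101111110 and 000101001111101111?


Count differing positions: . . . . ^ . . ^ . . ^ . . ^ . . . ^ = 5 differences

5


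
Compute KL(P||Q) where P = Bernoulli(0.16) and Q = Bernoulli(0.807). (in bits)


KL = p*log2(p/q) + (1-p)*log2((1-p)/(1-q)) = 0.16*log2(0.16/0.807) + 0.84*log2(0.84/0.193) = 1.4088

1.4088 bits


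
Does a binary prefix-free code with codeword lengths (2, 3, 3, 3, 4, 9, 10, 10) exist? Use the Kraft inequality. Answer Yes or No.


Kraft sum = sum(2^(-l_i)) = 0.6914, need <= 1. Result: satisfied (a binary prefix-free code with these lengths exists)

Yes


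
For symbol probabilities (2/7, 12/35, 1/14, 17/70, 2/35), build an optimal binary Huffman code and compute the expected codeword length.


Huffman construction (repeatedly merge the two least-probable nodes; each merge adds 1 bit to every symbol beneath it): 2/35 + 1/14 = 9/70; 9/70 + 17/70 = 13/35; 2/7 + 12/35 = 22/35; 13/35 + 22/35 = 1. Resulting codeword lengths (in the order the probabilities were given): (2, 2, 3, 2, 3). L_avg = sum(p_i * l_i) = 2/7*2 + 12/35*2 + 1/14*3 + 17/70*2 + 2/35*3 = 149/70 = 2.1286

2.1286 bits


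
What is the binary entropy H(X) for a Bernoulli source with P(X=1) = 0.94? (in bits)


H = -p*log2(p) - (1-p)*log2(1-p). -0.94*log2(0.94) = 0.083911; -0.06*log2(0.06) = 0.243534. H = 0.083911 + 0.243534 = 0.3274

0.3274 bits


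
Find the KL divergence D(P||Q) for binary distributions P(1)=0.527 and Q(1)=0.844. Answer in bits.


KL = p*log2(p/q) + (1-p)*log2((1-p)/(1-q)) = 0.527*log2(0.527/0.844) + 0.473*log2(0.473/0.156) = 0.3989

0.3989 bits


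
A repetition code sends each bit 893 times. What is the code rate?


Rate = k/n = 1/893

1/893


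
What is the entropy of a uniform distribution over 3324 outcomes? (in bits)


H = log2(n) = log2(3324) = 11.6987

11.6987 bits


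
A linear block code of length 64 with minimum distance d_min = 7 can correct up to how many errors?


Correction capability = floor((d-1)/2) = floor((7-1)/2) = 3

3 errors


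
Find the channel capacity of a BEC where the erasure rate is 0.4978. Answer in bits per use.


C = 1 - epsilon = 1 - 0.4978 = 0.5022

0.5022 bits


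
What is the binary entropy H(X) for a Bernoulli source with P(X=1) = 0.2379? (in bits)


H = -p*log2(p) - (1-p)*log2(1-p). -0.2379*log2(0.2379) = 0.492827; -0.7621*log2(0.7621) = 0.298703. H = 0.492827 + 0.298703 = 0.7915

0.7915 bits


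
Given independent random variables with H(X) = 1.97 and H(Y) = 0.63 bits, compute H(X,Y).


For independent variables, H(X,Y) = H(X) + H(Y) = 1.97 + 0.63 = 2.6

2.6 bits


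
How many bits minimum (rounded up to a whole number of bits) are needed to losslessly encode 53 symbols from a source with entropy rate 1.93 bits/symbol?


Minimum bits >= n * H = 53 * 1.93 = 102.29, rounded up to a whole number of bits = 103

103 bits


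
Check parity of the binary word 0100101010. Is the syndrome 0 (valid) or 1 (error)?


Syndrome = XOR of all bits = 0 XOR 1 XOR 0 XOR 0 XOR 1 XOR 0 XOR 1 XOR 0 XOR 1 XOR 0 = 0

0


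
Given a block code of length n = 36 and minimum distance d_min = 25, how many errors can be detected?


Detection capability = d_min - 1 = 25 - 1 = 24

24 errors


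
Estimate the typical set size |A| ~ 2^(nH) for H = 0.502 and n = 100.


log2|A_typical| = nH = 100 * 0.502 = 50.2, so |A_typical| ~ 2^50.2 = 1.293e+15

1.293e+15


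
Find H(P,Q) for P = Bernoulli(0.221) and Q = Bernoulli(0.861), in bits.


H(P,Q) = -p*log2(q) - (1-p)*log2(1-q). -0.221*log2(0.861) = 0.047717; -0.779*log2(0.139) = 2.217691. H(P,Q) = 0.047717 + 2.217691 = 2.2654

2.2654 bits


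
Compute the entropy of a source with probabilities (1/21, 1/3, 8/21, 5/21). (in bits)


H = -sum(p_i * log2(p_i)). Terms: -(1/21)*log2(1/21) = 0.209158; -(1/3)*log2(1/3) = 0.528321; -(8/21)*log2(8/21) = 0.530407; -(5/21)*log2(5/21) = 0.492950. H = 0.209158 + 0.528321 + 0.530407 + 0.492950 = 1.7608

1.7608 bits


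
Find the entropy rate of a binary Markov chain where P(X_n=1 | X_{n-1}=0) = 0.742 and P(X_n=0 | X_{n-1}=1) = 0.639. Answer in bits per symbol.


Stationary distribution: pi_0 = p10/(p01+p10) = 0.4627, pi_1 = 0.5373. Entropy rate H' = pi_0*H(p01) + pi_1*H(p10) = 0.4627*0.8237 + 0.5373*0.9435 = 0.8881

0.8881 bits/symbol


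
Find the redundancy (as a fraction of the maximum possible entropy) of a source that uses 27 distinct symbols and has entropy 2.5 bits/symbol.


H_max = log2(K) = log2(27) = 4.7549 bits/symbol. Redundancy = 1 - H/H_max = 1 - 2.5/4.7549 = 1 - 0.5258 = 0.4742

0.4742


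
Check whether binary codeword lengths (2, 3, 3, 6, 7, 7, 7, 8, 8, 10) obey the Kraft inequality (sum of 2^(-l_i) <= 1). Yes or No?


Kraft sum = sum(2^(-l_i)) = 0.5479, need <= 1. Result: satisfied (a binary prefix-free code with these lengths exists)

Yes


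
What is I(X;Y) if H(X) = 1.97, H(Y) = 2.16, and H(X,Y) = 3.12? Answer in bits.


I(X;Y) = H(X) + H(Y) - H(X,Y) = 1.97 + 2.16 - 3.12 = 1.01

1.01 bits


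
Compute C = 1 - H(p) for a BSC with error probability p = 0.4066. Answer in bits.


H(p) = -p*log2(p) - (1-p)*log2(1-p) = -0.4066*log2(0.4066) - 0.5934*log2(0.5934) = 0.527896 + 0.446785 = 0.9747. C = 1 - H(p) = 1 - 0.9747 = 0.0253

0.0253 bits


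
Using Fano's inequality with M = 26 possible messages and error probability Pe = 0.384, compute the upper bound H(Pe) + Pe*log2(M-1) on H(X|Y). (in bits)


H(Pe) = -Pe*log2(Pe) - (1-Pe)*log2(1-Pe) = -0.384*log2(0.384) - 0.616*log2(0.616) = 0.530236 + 0.430583 = 0.9608. Pe*log2(M-1) = 0.384*log2(25) = 1.783241. Bound = H(Pe) + Pe*log2(M-1) = 0.530236 + 0.430583 + 1.783241 = 2.7441

2.7441 bits


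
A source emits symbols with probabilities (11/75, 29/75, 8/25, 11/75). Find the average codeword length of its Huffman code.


Huffman construction (repeatedly merge the two least-probable nodes; each merge adds 1 bit to every symbol beneath it): 11/75 + 11/75 = 22/75; 22/75 + 8/25 = 46/75; 29/75 + 46/75 = 1. Resulting codeword lengths (in the order the probabilities were given): (3, 1, 2, 3). L_avg = sum(p_i * l_i) = 11/75*3 + 29/75*1 + 8/25*2 + 11/75*3 = 143/75 = 1.9067

1.9067 bits


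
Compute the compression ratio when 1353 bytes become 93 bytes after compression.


Ratio = original / compressed = 1353 / 93 = 14.5484

14.5484


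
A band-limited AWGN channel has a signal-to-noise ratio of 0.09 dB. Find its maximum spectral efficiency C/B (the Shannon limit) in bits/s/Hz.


SNR_linear = 10^(0.09/10) = 1.0209; C/B = log2(1 + SNR_linear) = log2(1 + 1.0209) = 1.015

1.015 bits/s/Hz


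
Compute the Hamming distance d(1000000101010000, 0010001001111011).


Count differing positions: ^ . ^ . . . ^ ^ . . ^ . ^ . ^ ^ = 8 differences

8


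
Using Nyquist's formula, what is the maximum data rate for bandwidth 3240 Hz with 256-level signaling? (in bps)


Rate = 2 * B * log2(M) = 2 * 3240 * 8.0 = 51840.0

51840.0 bps


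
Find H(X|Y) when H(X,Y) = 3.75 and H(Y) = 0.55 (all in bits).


H(X|Y) = H(X,Y) - H(Y) = 3.75 - 0.55 = 3.2

3.2 bits


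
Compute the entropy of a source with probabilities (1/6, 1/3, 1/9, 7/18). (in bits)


H = -sum(p_i * log2(p_i)). Terms: -(1/6)*log2(1/6) = 0.430827; -(1/3)*log2(1/3) = 0.528321; -(1/9)*log2(1/9) = 0.352214; -(7/18)*log2(7/18) = 0.529888. H = 0.430827 + 0.528321 + 0.352214 + 0.529888 = 1.8413

1.8413 bits


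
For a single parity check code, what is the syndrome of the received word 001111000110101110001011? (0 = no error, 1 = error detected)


Syndrome = XOR of all bits = 0 XOR 0 XOR 1 XOR 1 XOR 1 XOR 1 XOR 0 XOR 0 XOR 0 XOR 1 XOR 1 XOR 0 XOR 1 XOR 0 XOR 1 XOR 1 XOR 1 XOR 0 XOR 0 XOR 0 XOR 1 XOR 0 XOR 1 XOR 1 = 1

1


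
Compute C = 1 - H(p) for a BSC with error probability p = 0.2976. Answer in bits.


H(p) = -p*log2(p) - (1-p)*log2(1-p) = -0.2976*log2(0.2976) - 0.7024*log2(0.7024) = 0.520370 + 0.357968 = 0.8783. C = 1 - H(p) = 1 - 0.8783 = 0.1217

0.1217 bits


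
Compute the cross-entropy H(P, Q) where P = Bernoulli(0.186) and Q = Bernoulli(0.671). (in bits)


H(P,Q) = -p*log2(q) - (1-p)*log2(1-q). -0.186*log2(0.671) = 0.107064; -0.814*log2(0.329) = 1.305526. H(P,Q) = 0.107064 + 1.305526 = 1.4126

1.4126 bits


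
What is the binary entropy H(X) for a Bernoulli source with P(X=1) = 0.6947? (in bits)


H = -p*log2(p) - (1-p)*log2(1-p). -0.6947*log2(0.6947) = 0.365091; -0.3053*log2(0.3053) = 0.522582. H = 0.365091 + 0.522582 = 0.8877

0.8877 bits


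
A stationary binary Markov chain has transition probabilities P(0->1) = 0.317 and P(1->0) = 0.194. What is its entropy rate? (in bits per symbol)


Stationary distribution: pi_0 = p10/(p01+p10) = 0.3796, pi_1 = 0.6204. Entropy rate H' = pi_0*H(p01) + pi_1*H(p10) = 0.3796*0.9011 + 0.6204*0.7098 = 0.7824

0.7824 bits/symbol


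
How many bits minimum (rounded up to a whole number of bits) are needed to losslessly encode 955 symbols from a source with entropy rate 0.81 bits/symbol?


Minimum bits >= n * H = 955 * 0.81 = 773.55, rounded up to a whole number of bits = 774

774 bits


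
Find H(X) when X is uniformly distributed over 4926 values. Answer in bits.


H = log2(n) = log2(4926) = 12.2662

12.2662 bits


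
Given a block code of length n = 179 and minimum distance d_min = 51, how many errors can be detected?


Detection capability = d_min - 1 = 51 - 1 = 50

50 errors


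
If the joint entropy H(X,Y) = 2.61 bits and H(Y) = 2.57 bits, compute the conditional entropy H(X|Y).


H(X|Y) = H(X,Y) - H(Y) = 2.61 - 2.57 = 0.04

0.04 bits


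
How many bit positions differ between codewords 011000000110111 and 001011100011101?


Count differing positions: . ^ . . ^ ^ ^ . . ^ . ^ . ^ . = 7 differences

7


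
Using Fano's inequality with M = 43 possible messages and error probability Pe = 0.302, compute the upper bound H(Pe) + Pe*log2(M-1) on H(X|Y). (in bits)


H(Pe) = -Pe*log2(Pe) - (1-Pe)*log2(1-Pe) = -0.302*log2(0.302) - 0.698*log2(0.698) = 0.521669 + 0.362053 = 0.8837. Pe*log2(M-1) = 0.302*log2(42) = 1.628480. Bound = H(Pe) + Pe*log2(M-1) = 0.521669 + 0.362053 + 1.628480 = 2.5122

2.5122 bits


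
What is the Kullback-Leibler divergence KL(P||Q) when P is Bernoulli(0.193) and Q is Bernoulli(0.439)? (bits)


KL = p*log2(p/q) + (1-p)*log2((1-p)/(1-q)) = 0.193*log2(0.193/0.439) + 0.807*log2(0.807/0.561) = 0.1945

0.1945 bits


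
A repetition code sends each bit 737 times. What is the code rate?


Rate = k/n = 1/737

1/737


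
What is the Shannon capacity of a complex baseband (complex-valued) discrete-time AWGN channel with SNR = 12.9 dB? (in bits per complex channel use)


SNR_linear = 10^(12.9/10) = 19.4984; C = log2(1 + SNR_linear) = log2(1 + 19.4984) = 4.3574

4.3574 bits/channel use


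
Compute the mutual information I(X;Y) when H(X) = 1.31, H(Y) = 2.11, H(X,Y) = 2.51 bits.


I(X;Y) = H(X) + H(Y) - H(X,Y) = 1.31 + 2.11 - 2.51 = 0.91

0.91 bits


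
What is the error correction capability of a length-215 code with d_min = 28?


Correction capability = floor((d-1)/2) = floor((28-1)/2) = 13

13 errors


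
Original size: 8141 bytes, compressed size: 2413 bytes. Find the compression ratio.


Ratio = original / compressed = 8141 / 2413 = 3.3738

3.3738


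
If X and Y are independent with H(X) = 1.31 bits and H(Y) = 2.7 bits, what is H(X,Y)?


For independent variables, H(X,Y) = H(X) + H(Y) = 1.31 + 2.7 = 4.01

4.01 bits


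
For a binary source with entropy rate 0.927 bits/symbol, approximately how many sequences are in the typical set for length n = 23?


log2|A_typical| = nH = 23 * 0.927 = 21.321, so |A_typical| ~ 2^21.321 = 2.620e+06

2.620e+06


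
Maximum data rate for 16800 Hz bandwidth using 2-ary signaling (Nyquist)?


Rate = 2 * B * log2(M) = 2 * 16800 * 1.0 = 33600.0

33600.0 bps


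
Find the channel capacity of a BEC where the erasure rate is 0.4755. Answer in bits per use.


C = 1 - epsilon = 1 - 0.4755 = 0.5245

0.5245 bits


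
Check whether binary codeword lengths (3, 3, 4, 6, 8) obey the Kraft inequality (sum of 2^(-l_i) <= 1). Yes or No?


Kraft sum = sum(2^(-l_i)) = 0.332, need <= 1. Result: satisfied (a binary prefix-free code with these lengths exists)

Yes


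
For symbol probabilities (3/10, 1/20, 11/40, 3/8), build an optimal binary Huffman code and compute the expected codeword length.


Huffman construction (repeatedly merge the two least-probable nodes; each merge adds 1 bit to every symbol beneath it): 1/20 + 11/40 = 13/40; 3/10 + 13/40 = 5/8; 3/8 + 5/8 = 1. Resulting codeword lengths (in the order the probabilities were given): (2, 3, 3, 1). L_avg = sum(p_i * l_i) = 3/10*2 + 1/20*3 + 11/40*3 + 3/8*1 = 39/20 = 1.95

1.95 bits


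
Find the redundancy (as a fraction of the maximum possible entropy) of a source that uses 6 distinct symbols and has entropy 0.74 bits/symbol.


H_max = log2(K) = log2(6) = 2.585 bits/symbol. Redundancy = 1 - H/H_max = 1 - 0.74/2.585 = 1 - 0.2863 = 0.7137

0.7137


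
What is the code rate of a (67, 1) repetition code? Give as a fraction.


Rate = k/n = 1/67

1/67


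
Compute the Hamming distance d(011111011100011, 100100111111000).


Count differing positions: ^ ^ ^ . ^ ^ ^ . . . ^ ^ . ^ ^ = 10 differences

10


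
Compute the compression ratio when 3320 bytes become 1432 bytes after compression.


Ratio = original / compressed = 3320 / 1432 = 2.3184

2.3184


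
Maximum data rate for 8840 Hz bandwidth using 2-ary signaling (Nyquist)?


Rate = 2 * B * log2(M) = 2 * 8840 * 1.0 = 17680.0

17680.0 bps


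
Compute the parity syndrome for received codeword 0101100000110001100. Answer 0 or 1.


Syndrome = XOR of all bits = 0 XOR 1 XOR 0 XOR 1 XOR 1 XOR 0 XOR 0 XOR 0 XOR 0 XOR 0 XOR 1 XOR 1 XOR 0 XOR 0 XOR 0 XOR 1 XOR 1 XOR 0 XOR 0 = 1

1


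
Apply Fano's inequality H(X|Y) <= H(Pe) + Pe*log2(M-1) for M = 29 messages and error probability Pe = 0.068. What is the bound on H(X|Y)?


H(Pe) = -Pe*log2(Pe) - (1-Pe)*log2(1-Pe) = -0.068*log2(0.068) - 0.932*log2(0.932) = 0.263726 + 0.094689 = 0.3584. Pe*log2(M-1) = 0.068*log2(28) = 0.326900. Bound = H(Pe) + Pe*log2(M-1) = 0.263726 + 0.094689 + 0.326900 = 0.6853

0.6853 bits


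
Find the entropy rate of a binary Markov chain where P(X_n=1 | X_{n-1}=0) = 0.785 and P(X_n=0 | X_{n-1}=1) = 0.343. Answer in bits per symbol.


Stationary distribution: pi_0 = p10/(p01+p10) = 0.3041, pi_1 = 0.6959. Entropy rate H' = pi_0*H(p01) + pi_1*H(p10) = 0.3041*0.7509 + 0.6959*0.9277 = 0.8739

0.8739 bits/symbol


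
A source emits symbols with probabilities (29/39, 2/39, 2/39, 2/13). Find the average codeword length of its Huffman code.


Huffman construction (repeatedly merge the two least-probable nodes; each merge adds 1 bit to every symbol beneath it): 2/39 + 2/39 = 4/39; 4/39 + 2/13 = 10/39; 10/39 + 29/39 = 1. Resulting codeword lengths (in the order the probabilities were given): (1, 3, 3, 2). L_avg = sum(p_i * l_i) = 29/39*1 + 2/39*3 + 2/39*3 + 2/13*2 = 53/39 = 1.359

1.359 bits


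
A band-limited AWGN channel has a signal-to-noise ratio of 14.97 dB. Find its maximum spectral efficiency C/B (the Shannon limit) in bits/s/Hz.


SNR_linear = 10^(14.97/10) = 31.4051; C/B = log2(1 + SNR_linear) = log2(1 + 31.4051) = 5.0181

5.0181 bits/s/Hz
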